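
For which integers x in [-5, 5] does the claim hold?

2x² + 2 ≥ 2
Over all integers in [-5, 5], LHS − RHS is smallest at x = 0, where it equals 0:
x = 0: LHS = 2·0² + 2 = 2; 2 ≥ 2 — holds
At the ends of the range:
x = -5: LHS = 2·(-5)² + 2 = 52; 52 ≥ 2 — holds
x = 5: LHS = 2·5² + 2 = 52; 52 ≥ 2 — holds
Hence LHS − RHS is never negative, i.e. LHS ≥ RHS throughout, so the relation holds for every integer in [-5, 5].

Answer: All integers in [-5, 5]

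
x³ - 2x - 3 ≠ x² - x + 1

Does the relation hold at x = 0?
x = 0: LHS = 0³ - 2·0 - 3 = -3, RHS = 0² - 0 + 1 = 1; -3 ≠ 1 — holds

The relation is satisfied at x = 0.

Answer: Yes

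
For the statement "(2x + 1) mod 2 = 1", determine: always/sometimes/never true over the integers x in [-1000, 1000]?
For a polynomial with integer coefficients, its value mod 2 depends only on x mod 2, so it suffices to check one representative of each residue class, x = 0, 1:
x = 0: LHS = (2·0 + 1) mod 2 = 1 mod 2 = 1; 1 = 1 — holds
x = 1: LHS = (2·1 + 1) mod 2 = 3 mod 2 = 1; 1 = 1 — holds
The relation holds in every residue class, so the relation holds for every integer in [-1000, 1000].

No counterexample exists.

Answer: Always true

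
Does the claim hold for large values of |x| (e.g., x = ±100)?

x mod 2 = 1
x = 100: LHS = 100 mod 2 = 0; 0 = 1 — FAILS
x = -100: LHS = (-100) mod 2 = 0; 0 = 1 — FAILS

Answer: No, fails for both x = 100 and x = -100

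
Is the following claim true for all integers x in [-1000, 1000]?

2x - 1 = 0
The claim fails at x = 0:
x = 0: LHS = 2·0 - 1 = -1; -1 = 0 — FAILS

Because a single integer refutes it, the statement is false.

Answer: False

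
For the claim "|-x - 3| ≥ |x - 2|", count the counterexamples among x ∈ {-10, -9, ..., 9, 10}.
Counterexamples in [-10, 10]: {-10, -9, -8, -7, -6, -5, -4, -3, -2, -1}.

Counting them gives 10 values.

Answer: 10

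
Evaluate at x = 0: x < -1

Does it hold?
x = 0: 0 < -1 — FAILS

The relation fails at x = 0, so x = 0 is a counterexample.

Answer: No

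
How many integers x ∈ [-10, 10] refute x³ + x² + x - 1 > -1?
Counterexamples in [-10, 10]: {-10, -9, -8, -7, -6, -5, -4, -3, -2, -1, 0}.

Counting them gives 11 values.

Answer: 11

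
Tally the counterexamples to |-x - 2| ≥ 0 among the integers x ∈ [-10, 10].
An absolute value is never negative, so the left side is ≥ 0 for every x, while the right side is 0. Tightest case in [-10, 10] is x = -2:
x = -2: LHS = |-(-2) - 2| = |0| = 0; 0 ≥ 0 — holds
Hence LHS − RHS is never negative, i.e. LHS ≥ RHS throughout, so the relation holds for every integer in [-10, 10].

No counterexample appears in that range.

Answer: 0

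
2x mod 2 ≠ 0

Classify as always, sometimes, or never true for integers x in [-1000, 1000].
For a polynomial with integer coefficients, its value mod 2 depends only on x mod 2, so it suffices to check one representative of each residue class, x = 0, 1:
x = 0: LHS = (2·0) mod 2 = 0 mod 2 = 0; 0 ≠ 0 — FAILS
x = 1: LHS = (2·1) mod 2 = 2 mod 2 = 0; 0 ≠ 0 — FAILS
The relation fails in every residue class, so the claimed relation (≠) fails for every integer in [-1000, 1000].

No integer in the range satisfies it.

Answer: Never true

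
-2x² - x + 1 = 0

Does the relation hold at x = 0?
x = 0: LHS = -2·0² - 0 + 1 = 1; 1 = 0 — FAILS

The relation fails at x = 0, so x = 0 is a counterexample.

Answer: No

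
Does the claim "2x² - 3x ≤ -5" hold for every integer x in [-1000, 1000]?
The claim fails at x = 0:
x = 0: LHS = 2·0² - 3·0 = 0; 0 ≤ -5 — FAILS

Because a single integer refutes it, the statement is false.

Answer: False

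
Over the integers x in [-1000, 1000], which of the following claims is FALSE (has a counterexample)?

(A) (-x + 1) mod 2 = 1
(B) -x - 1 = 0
(A) x = 1: LHS = (-1 + 1) mod 2 = 0 mod 2 = 0; 0 = 1 — FAILS
(B) x = 0: LHS = -0 - 1 = -1; -1 = 0 — FAILS

Answer: Both A and B are false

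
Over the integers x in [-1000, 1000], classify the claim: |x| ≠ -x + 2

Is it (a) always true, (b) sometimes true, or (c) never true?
Holds at x = 0: LHS = |0| = 0, RHS = -0 + 2 = 2; 0 ≠ 2 — holds
Fails at x = 1: LHS = |1| = 1, RHS = -1 + 2 = 1; 1 ≠ 1 — FAILS
It is satisfied by some integers in the range but not all.

Answer: Sometimes true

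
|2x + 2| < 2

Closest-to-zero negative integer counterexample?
Testing negative integers from -1 downward:
x = -1: LHS = |2·(-1) + 2| = |0| = 0; 0 < 2 — holds
x = -2: LHS = |2·(-2) + 2| = |-2| = 2; 2 < 2 — FAILS  ← closest negative counterexample to 0

Answer: x = -2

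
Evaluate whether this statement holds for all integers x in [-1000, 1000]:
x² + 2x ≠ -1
The claim fails at x = -1:
x = -1: LHS = (-1)² + 2·(-1) = -1; -1 ≠ -1 — FAILS

Because a single integer refutes it, the statement is false.

Answer: False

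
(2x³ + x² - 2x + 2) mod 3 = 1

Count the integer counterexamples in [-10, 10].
Counterexamples in [-10, 10]: {-10, -9, -8, -7, -6, -5, -4, -3, -2, -1, 0, 1, 2, 3, 4, 5, 6, 7, 8, 9, 10}.

Counting them gives 21 values.

Answer: 21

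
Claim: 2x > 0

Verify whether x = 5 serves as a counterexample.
Substitute x = 5 into the relation:
x = 5: LHS = 2·5 = 10; 10 > 0 — holds

The claim holds here, so x = 5 is not a counterexample. (A counterexample exists elsewhere, e.g. x = 0.)

Answer: No, x = 5 is not a counterexample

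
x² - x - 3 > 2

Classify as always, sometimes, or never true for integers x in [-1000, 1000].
Holds at x = -2: LHS = (-2)² - (-2) - 3 = 3; 3 > 2 — holds
Fails at x = 0: LHS = 0² - 0 - 3 = -3; -3 > 2 — FAILS
It is satisfied by some integers in the range but not all.

Answer: Sometimes true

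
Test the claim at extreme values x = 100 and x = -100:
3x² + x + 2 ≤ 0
x = 100: LHS = 3·100² + 100 + 2 = 30102; 30102 ≤ 0 — FAILS
x = -100: LHS = 3·(-100)² + (-100) + 2 = 29902; 29902 ≤ 0 — FAILS

Answer: No, fails for both x = 100 and x = -100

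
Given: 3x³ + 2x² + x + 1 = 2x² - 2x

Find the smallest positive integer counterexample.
Testing positive integers:
x = 1: LHS = 3·1³ + 2·1² + 1 + 1 = 7, RHS = 2·1² - 2·1 = 0; 7 = 0 — FAILS  ← smallest positive counterexample

Answer: x = 1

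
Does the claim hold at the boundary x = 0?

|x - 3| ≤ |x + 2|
x = 0: LHS = |0 - 3| = |-3| = 3, RHS = |0 + 2| = |2| = 2; 3 ≤ 2 — FAILS

The relation fails at x = 0, so x = 0 is a counterexample.

Answer: No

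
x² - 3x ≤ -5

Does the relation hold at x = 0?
x = 0: LHS = 0² - 3·0 = 0; 0 ≤ -5 — FAILS

The relation fails at x = 0, so x = 0 is a counterexample.

Answer: No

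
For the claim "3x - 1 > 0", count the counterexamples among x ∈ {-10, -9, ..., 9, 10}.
Counterexamples in [-10, 10]: {-10, -9, -8, -7, -6, -5, -4, -3, -2, -1, 0}.

Counting them gives 11 values.

Answer: 11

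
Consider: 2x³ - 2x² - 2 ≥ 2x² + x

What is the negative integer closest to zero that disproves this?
Testing negative integers from -1 downward:
x = -1: LHS = 2·(-1)³ - 2·(-1)² - 2 = -6, RHS = 2·(-1)² + (-1) = 1; -6 ≥ 1 — FAILS  ← closest negative counterexample to 0

Answer: x = -1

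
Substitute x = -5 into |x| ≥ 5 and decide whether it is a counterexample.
Substitute x = -5 into the relation:
x = -5: LHS = |-5| = 5; 5 ≥ 5 — holds

The claim holds here, so x = -5 is not a counterexample. (A counterexample exists elsewhere, e.g. x = 0.)

Answer: No, x = -5 is not a counterexample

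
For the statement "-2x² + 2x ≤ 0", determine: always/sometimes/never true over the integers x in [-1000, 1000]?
Over all integers in [-1000, 1000], LHS − RHS is largest at x = 0, where it equals 0:
x = 0: LHS = -2·0² + 2·0 = 0; 0 ≤ 0 — holds
At the ends of the range:
x = -1000: LHS = -2·(-1000)² + 2·(-1000) = -2002000; -2002000 ≤ 0 — holds
x = 1000: LHS = -2·1000² + 2·1000 = -1998000; -1998000 ≤ 0 — holds
Hence LHS − RHS is never positive, i.e. LHS ≤ RHS throughout, so the relation holds for every integer in [-1000, 1000].

No counterexample exists.

Answer: Always true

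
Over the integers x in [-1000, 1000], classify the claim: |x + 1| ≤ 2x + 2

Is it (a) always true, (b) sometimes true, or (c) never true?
Holds at x = 0: LHS = |0 + 1| = |1| = 1, RHS = 2·0 + 2 = 2; 1 ≤ 2 — holds
Fails at x = -2: LHS = |(-2) + 1| = |-1| = 1, RHS = 2·(-2) + 2 = -2; 1 ≤ -2 — FAILS
It is satisfied by some integers in the range but not all.

Answer: Sometimes true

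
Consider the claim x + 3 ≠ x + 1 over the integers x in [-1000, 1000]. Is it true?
Over all integers in [-1000, 1000], LHS − RHS is always positive; it is smallest at x = 0, where it equals 2:
x = 0: LHS = 0 + 3 = 3, RHS = 0 + 1 = 1; 3 ≠ 1 — holds
At the ends of the range:
x = -1000: LHS = (-1000) + 3 = -997, RHS = (-1000) + 1 = -999; -997 ≠ -999 — holds
x = 1000: LHS = 1000 + 3 = 1003, RHS = 1000 + 1 = 1001; 1003 ≠ 1001 — holds
Hence LHS − RHS is never 0, i.e. the two sides are never equal, so the relation holds for every integer in [-1000, 1000].

No counterexample exists.

Answer: True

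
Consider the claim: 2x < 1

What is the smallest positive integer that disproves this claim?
Testing positive integers:
x = 1: LHS = 2·1 = 2; 2 < 1 — FAILS  ← smallest positive counterexample

Answer: x = 1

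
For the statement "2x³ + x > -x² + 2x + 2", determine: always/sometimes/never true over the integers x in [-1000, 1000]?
Holds at x = 2: LHS = 2·2³ + 2 = 18, RHS = -2² + 2·2 + 2 = 2; 18 > 2 — holds
Fails at x = 0: LHS = 2·0³ + 0 = 0, RHS = -0² + 2·0 + 2 = 2; 0 > 2 — FAILS
It is satisfied by some integers in the range but not all.

Answer: Sometimes true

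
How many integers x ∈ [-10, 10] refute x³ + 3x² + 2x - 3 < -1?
Counterexamples in [-10, 10]: {1, 2, 3, 4, 5, 6, 7, 8, 9, 10}.

Counting them gives 10 values.

Answer: 10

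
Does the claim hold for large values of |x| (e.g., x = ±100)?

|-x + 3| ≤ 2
x = 100: LHS = |-100 + 3| = |-97| = 97; 97 ≤ 2 — FAILS
x = -100: LHS = |-(-100) + 3| = |103| = 103; 103 ≤ 2 — FAILS

Answer: No, fails for both x = 100 and x = -100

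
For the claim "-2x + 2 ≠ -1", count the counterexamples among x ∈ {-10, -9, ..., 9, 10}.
Track d = LHS − RHS over the integers in [-10, 10]. Equality would need d = 0, but d changes sign only between consecutive integers, jumping over 0:
x = 1: LHS = -2·1 + 2 = 0; 0 ≠ -1 — holds  (d = 1)
x = 2: LHS = -2·2 + 2 = -2; -2 ≠ -1 — holds  (d = -1)
Away from these crossings d keeps a constant sign, and checking every integer in [-10, 10] confirms d ≠ 0 throughout. Hence the two sides are never equal, so the relation holds for every integer in [-10, 10].

No counterexample appears in that range.

Answer: 0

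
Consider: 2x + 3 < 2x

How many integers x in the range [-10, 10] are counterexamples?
Counterexamples in [-10, 10]: {-10, -9, -8, -7, -6, -5, -4, -3, -2, -1, 0, 1, 2, 3, 4, 5, 6, 7, 8, 9, 10}.

Counting them gives 21 values.

Answer: 21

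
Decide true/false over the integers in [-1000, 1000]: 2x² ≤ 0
The claim fails at x = 1:
x = 1: LHS = 2·1² = 2; 2 ≤ 0 — FAILS

Because a single integer refutes it, the statement is false.

Answer: False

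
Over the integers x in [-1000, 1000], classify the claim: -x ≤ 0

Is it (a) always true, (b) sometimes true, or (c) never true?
Holds at x = 0: LHS = -0 = 0; 0 ≤ 0 — holds
Fails at x = -1: LHS = -(-1) = 1; 1 ≤ 0 — FAILS
It is satisfied by some integers in the range but not all.

Answer: Sometimes true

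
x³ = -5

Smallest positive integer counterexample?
Testing positive integers:
x = 1: LHS = 1³ = 1; 1 = -5 — FAILS  ← smallest positive counterexample

Answer: x = 1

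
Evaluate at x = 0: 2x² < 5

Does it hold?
x = 0: LHS = 2·0² = 0; 0 < 5 — holds

The relation is satisfied at x = 0.

Answer: Yes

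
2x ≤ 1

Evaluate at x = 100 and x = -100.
x = 100: LHS = 2·100 = 200; 200 ≤ 1 — FAILS
x = -100: LHS = 2·(-100) = -200; -200 ≤ 1 — holds

Answer: Partially: fails for x = 100, holds for x = -100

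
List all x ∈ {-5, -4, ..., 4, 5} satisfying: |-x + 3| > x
Holds for: {-5, -4, -3, -2, -1, 0, 1}
Fails for: {2, 3, 4, 5}

Answer: {-5, -4, -3, -2, -1, 0, 1}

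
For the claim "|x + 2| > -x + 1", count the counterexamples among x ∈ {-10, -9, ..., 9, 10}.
Counterexamples in [-10, 10]: {-10, -9, -8, -7, -6, -5, -4, -3, -2, -1}.

Counting them gives 10 values.

Answer: 10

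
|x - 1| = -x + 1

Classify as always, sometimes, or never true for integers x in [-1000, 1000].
Holds at x = 0: LHS = |0 - 1| = |-1| = 1, RHS = -0 + 1 = 1; 1 = 1 — holds
Fails at x = 2: LHS = |2 - 1| = |1| = 1, RHS = -2 + 1 = -1; 1 = -1 — FAILS
It is satisfied by some integers in the range but not all.

Answer: Sometimes true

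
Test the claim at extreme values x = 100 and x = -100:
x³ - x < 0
x = 100: LHS = 100³ - 100 = 999900; 999900 < 0 — FAILS
x = -100: LHS = (-100)³ - (-100) = -999900; -999900 < 0 — holds

Answer: Partially: fails for x = 100, holds for x = -100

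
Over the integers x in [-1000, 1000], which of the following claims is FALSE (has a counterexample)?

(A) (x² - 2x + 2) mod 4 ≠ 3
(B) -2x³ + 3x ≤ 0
(A) For a polynomial with integer coefficients, its value mod 4 depends only on x mod 4, so it suffices to check one representative of each residue class, x = 0, 1, 2, 3:
x = 0: LHS = (0² - 2·0 + 2) mod 4 = 2 mod 4 = 2; 2 ≠ 3 — holds
x = 1: LHS = (1² - 2·1 + 2) mod 4 = 1 mod 4 = 1; 1 ≠ 3 — holds
x = 2: LHS = (2² - 2·2 + 2) mod 4 = 2 mod 4 = 2; 2 ≠ 3 — holds
x = 3: LHS = (3² - 2·3 + 2) mod 4 = 5 mod 4 = 1; 1 ≠ 3 — holds
The relation holds in every residue class, so the relation holds for every integer in [-1000, 1000].

(B) x = 1: LHS = -2·1³ + 3·1 = 1; 1 ≤ 0 — FAILS

Only (B) has a counterexample.

Answer: B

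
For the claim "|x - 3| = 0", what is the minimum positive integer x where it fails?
Testing positive integers:
x = 1: LHS = |1 - 3| = |-2| = 2; 2 = 0 — FAILS  ← smallest positive counterexample

Answer: x = 1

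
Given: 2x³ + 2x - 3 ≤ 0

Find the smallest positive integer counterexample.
Testing positive integers:
x = 1: LHS = 2·1³ + 2·1 - 3 = 1; 1 ≤ 0 — FAILS  ← smallest positive counterexample

Answer: x = 1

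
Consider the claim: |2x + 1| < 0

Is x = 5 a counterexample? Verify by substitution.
Substitute x = 5 into the relation:
x = 5: LHS = |2·5 + 1| = |11| = 11; 11 < 0 — FAILS

Since the claim fails at x = 5, this value is a counterexample.

Answer: Yes, x = 5 is a counterexample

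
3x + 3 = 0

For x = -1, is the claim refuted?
Substitute x = -1 into the relation:
x = -1: LHS = 3·(-1) + 3 = 0; 0 = 0 — holds

The claim holds here, so x = -1 is not a counterexample. (A counterexample exists elsewhere, e.g. x = 0.)

Answer: No, x = -1 is not a counterexample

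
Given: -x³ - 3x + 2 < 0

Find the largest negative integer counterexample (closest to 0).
Testing negative integers from -1 downward:
x = -1: LHS = -(-1)³ - 3·(-1) + 2 = 6; 6 < 0 — FAILS  ← closest negative counterexample to 0

Answer: x = -1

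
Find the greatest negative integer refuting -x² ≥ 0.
Testing negative integers from -1 downward:
x = -1: LHS = -(-1)² = -1; -1 ≥ 0 — FAILS  ← closest negative counterexample to 0

Answer: x = -1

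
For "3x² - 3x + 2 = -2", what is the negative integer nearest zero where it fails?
Testing negative integers from -1 downward:
x = -1: LHS = 3·(-1)² - 3·(-1) + 2 = 8; 8 = -2 — FAILS  ← closest negative counterexample to 0

Answer: x = -1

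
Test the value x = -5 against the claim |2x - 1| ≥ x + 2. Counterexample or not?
Substitute x = -5 into the relation:
x = -5: LHS = |2·(-5) - 1| = |-11| = 11, RHS = (-5) + 2 = -3; 11 ≥ -3 — holds

The claim holds here, so x = -5 is not a counterexample. (A counterexample exists elsewhere, e.g. x = 0.)

Answer: No, x = -5 is not a counterexample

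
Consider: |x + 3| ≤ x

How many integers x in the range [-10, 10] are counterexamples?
Counterexamples in [-10, 10]: {-10, -9, -8, -7, -6, -5, -4, -3, -2, -1, 0, 1, 2, 3, 4, 5, 6, 7, 8, 9, 10}.

Counting them gives 21 values.

Answer: 21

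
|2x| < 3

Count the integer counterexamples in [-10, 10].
Counterexamples in [-10, 10]: {-10, -9, -8, -7, -6, -5, -4, -3, -2, 2, 3, 4, 5, 6, 7, 8, 9, 10}.

Counting them gives 18 values.

Answer: 18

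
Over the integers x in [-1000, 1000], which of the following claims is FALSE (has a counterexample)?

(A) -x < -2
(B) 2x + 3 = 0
(A) x = 0: LHS = -0 = 0; 0 < -2 — FAILS
(B) x = 0: LHS = 2·0 + 3 = 3; 3 = 0 — FAILS

Answer: Both A and B are false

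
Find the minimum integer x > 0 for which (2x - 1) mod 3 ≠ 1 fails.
Testing positive integers:
x = 1: LHS = (2·1 - 1) mod 3 = 1 mod 3 = 1; 1 ≠ 1 — FAILS  ← smallest positive counterexample

Answer: x = 1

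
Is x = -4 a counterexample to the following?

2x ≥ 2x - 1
Substitute x = -4 into the relation:
x = -4: LHS = 2·(-4) = -8, RHS = 2·(-4) - 1 = -9; -8 ≥ -9 — holds

The relation holds at x = -4, so it is not a counterexample.

Answer: No, x = -4 is not a counterexample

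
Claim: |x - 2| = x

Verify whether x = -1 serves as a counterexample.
Substitute x = -1 into the relation:
x = -1: LHS = |(-1) - 2| = |-3| = 3; 3 = -1 — FAILS

Since the claim fails at x = -1, this value is a counterexample.

Answer: Yes, x = -1 is a counterexample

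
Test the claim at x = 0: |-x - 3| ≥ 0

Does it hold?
x = 0: LHS = |-0 - 3| = |-3| = 3; 3 ≥ 0 — holds

The relation is satisfied at x = 0.

Answer: Yes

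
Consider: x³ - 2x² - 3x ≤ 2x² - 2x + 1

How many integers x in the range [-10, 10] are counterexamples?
Counterexamples in [-10, 10]: {5, 6, 7, 8, 9, 10}.

Counting them gives 6 values.

Answer: 6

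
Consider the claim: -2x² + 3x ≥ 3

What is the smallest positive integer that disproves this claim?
Testing positive integers:
x = 1: LHS = -2·1² + 3·1 = 1; 1 ≥ 3 — FAILS  ← smallest positive counterexample

Answer: x = 1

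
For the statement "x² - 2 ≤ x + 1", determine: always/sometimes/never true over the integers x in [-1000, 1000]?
Holds at x = 0: LHS = 0² - 2 = -2, RHS = 0 + 1 = 1; -2 ≤ 1 — holds
Fails at x = -2: LHS = (-2)² - 2 = 2, RHS = (-2) + 1 = -1; 2 ≤ -1 — FAILS
It is satisfied by some integers in the range but not all.

Answer: Sometimes true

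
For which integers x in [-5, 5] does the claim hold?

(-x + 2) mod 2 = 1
Holds for: {-5, -3, -1, 1, 3, 5}
Fails for: {-4, -2, 0, 2, 4}

Answer: {-5, -3, -1, 1, 3, 5}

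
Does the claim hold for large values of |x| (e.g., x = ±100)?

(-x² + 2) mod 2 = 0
x = 100: LHS = (-100² + 2) mod 2 = (-9998) mod 2 = 0; 0 = 0 — holds
x = -100: LHS = (-(-100)² + 2) mod 2 = (-9998) mod 2 = 0; 0 = 0 — holds

Answer: Yes, holds for both x = 100 and x = -100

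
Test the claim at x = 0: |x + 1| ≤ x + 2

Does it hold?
x = 0: LHS = |0 + 1| = |1| = 1, RHS = 0 + 2 = 2; 1 ≤ 2 — holds

The relation is satisfied at x = 0.

Answer: Yes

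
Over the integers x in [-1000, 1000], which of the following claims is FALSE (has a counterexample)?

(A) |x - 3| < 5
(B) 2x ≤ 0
(A) x = -2: LHS = |(-2) - 3| = |-5| = 5; 5 < 5 — FAILS
(B) x = 1: LHS = 2·1 = 2; 2 ≤ 0 — FAILS

Answer: Both A and B are false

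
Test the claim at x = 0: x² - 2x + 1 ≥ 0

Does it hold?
x = 0: LHS = 0² - 2·0 + 1 = 1; 1 ≥ 0 — holds

The relation is satisfied at x = 0.

Answer: Yes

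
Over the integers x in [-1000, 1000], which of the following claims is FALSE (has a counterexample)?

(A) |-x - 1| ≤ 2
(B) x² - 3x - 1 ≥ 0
(A) x = 2: LHS = |-2 - 1| = |-3| = 3; 3 ≤ 2 — FAILS
(B) x = 0: LHS = 0² - 3·0 - 1 = -1; -1 ≥ 0 — FAILS

Answer: Both A and B are false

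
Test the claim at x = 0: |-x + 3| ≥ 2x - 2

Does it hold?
x = 0: LHS = |-0 + 3| = |3| = 3, RHS = 2·0 - 2 = -2; 3 ≥ -2 — holds

The relation is satisfied at x = 0.

Answer: Yes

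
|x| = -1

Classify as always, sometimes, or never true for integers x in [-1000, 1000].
An absolute value is never negative, so the left side is ≥ 0 for every x, while the right side is -1. Tightest case in [-1000, 1000] is x = 0:
x = 0: LHS = |0| = 0; 0 = -1 — FAILS
Hence LHS − RHS is never 0, i.e. the two sides are never equal, so the claimed relation (=) fails for every integer in [-1000, 1000].

No integer in the range satisfies it.

Answer: Never true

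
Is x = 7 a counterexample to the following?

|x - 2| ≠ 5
Substitute x = 7 into the relation:
x = 7: LHS = |7 - 2| = |5| = 5; 5 ≠ 5 — FAILS

Since the claim fails at x = 7, this value is a counterexample.

Answer: Yes, x = 7 is a counterexample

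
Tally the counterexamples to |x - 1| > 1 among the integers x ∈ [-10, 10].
Counterexamples in [-10, 10]: {0, 1, 2}.

Counting them gives 3 values.

Answer: 3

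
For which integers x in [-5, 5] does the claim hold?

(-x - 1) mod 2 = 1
Holds for: {-4, -2, 0, 2, 4}
Fails for: {-5, -3, -1, 1, 3, 5}

Answer: {-4, -2, 0, 2, 4}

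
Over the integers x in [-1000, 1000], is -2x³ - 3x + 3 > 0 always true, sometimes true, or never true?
Holds at x = 0: LHS = -2·0³ - 3·0 + 3 = 3; 3 > 0 — holds
Fails at x = 1: LHS = -2·1³ - 3·1 + 3 = -2; -2 > 0 — FAILS
It is satisfied by some integers in the range but not all.

Answer: Sometimes true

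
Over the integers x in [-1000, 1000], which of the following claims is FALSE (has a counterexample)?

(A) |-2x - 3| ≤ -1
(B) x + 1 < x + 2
(A) x = 0: LHS = |-2·0 - 3| = |-3| = 3; 3 ≤ -1 — FAILS

(B) Over all integers in [-1000, 1000], LHS − RHS is largest at x = 0, where it equals -1:
x = 0: LHS = 0 + 1 = 1, RHS = 0 + 2 = 2; 1 < 2 — holds
At the ends of the range:
x = -1000: LHS = (-1000) + 1 = -999, RHS = (-1000) + 2 = -998; -999 < -998 — holds
x = 1000: LHS = 1000 + 1 = 1001, RHS = 1000 + 2 = 1002; 1001 < 1002 — holds
Hence LHS − RHS is never zero or positive, i.e. LHS < RHS throughout, so the relation holds for every integer in [-1000, 1000].

Only (A) has a counterexample.

Answer: A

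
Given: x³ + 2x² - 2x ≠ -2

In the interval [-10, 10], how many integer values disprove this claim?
Track d = LHS − RHS over the integers in [-10, 10]. Equality would need d = 0, but d changes sign only between consecutive integers, jumping over 0:
x = -3: LHS = (-3)³ + 2·(-3)² - 2·(-3) = -3; -3 ≠ -2 — holds  (d = -1)
x = -2: LHS = (-2)³ + 2·(-2)² - 2·(-2) = 4; 4 ≠ -2 — holds  (d = 6)
Away from these crossings d keeps a constant sign, and checking every integer in [-10, 10] confirms d ≠ 0 throughout. Hence the two sides are never equal, so the relation holds for every integer in [-10, 10].

No counterexample appears in that range.

Answer: 0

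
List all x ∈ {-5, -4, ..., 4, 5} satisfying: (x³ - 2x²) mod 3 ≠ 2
Holds for: {-4, -3, -1, 0, 2, 3, 5}
Fails for: {-5, -2, 1, 4}

Answer: {-4, -3, -1, 0, 2, 3, 5}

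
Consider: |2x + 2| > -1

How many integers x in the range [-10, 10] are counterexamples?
An absolute value is never negative, so the left side is ≥ 0 for every x, while the right side is -1. Tightest case in [-10, 10] is x = -1:
x = -1: LHS = |2·(-1) + 2| = |0| = 0; 0 > -1 — holds
Hence LHS − RHS is never zero or negative, i.e. LHS > RHS throughout, so the relation holds for every integer in [-10, 10].

No counterexample appears in that range.

Answer: 0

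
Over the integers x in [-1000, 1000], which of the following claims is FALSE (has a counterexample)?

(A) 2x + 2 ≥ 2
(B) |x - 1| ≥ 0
(A) x = -1: LHS = 2·(-1) + 2 = 0; 0 ≥ 2 — FAILS

(B) An absolute value is never negative, so the left side is ≥ 0 for every x, while the right side is 0. Tightest case in [-1000, 1000] is x = 1:
x = 1: LHS = |1 - 1| = |0| = 0; 0 ≥ 0 — holds
Hence LHS − RHS is never negative, i.e. LHS ≥ RHS throughout, so the relation holds for every integer in [-1000, 1000].

Only (A) has a counterexample.

Answer: A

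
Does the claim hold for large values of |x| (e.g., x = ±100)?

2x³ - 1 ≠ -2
x = 100: LHS = 2·100³ - 1 = 1999999; 1999999 ≠ -2 — holds
x = -100: LHS = 2·(-100)³ - 1 = -2000001; -2000001 ≠ -2 — holds

Answer: Yes, holds for both x = 100 and x = -100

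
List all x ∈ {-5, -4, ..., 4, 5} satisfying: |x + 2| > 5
Holds for: {4, 5}
Fails for: {-5, -4, -3, -2, -1, 0, 1, 2, 3}

Answer: {4, 5}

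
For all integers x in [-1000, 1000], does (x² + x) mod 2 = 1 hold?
The claim fails at x = 0:
x = 0: LHS = (0² + 0) mod 2 = 0 mod 2 = 0; 0 = 1 — FAILS

Because a single integer refutes it, the statement is false.

Answer: False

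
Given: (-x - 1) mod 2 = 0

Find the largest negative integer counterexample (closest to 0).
Testing negative integers from -1 downward:
x = -1: LHS = (-(-1) - 1) mod 2 = 0 mod 2 = 0; 0 = 0 — holds
x = -2: LHS = (-(-2) - 1) mod 2 = 1 mod 2 = 1; 1 = 0 — FAILS  ← closest negative counterexample to 0

Answer: x = -2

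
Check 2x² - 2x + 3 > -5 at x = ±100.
x = 100: LHS = 2·100² - 2·100 + 3 = 19803; 19803 > -5 — holds
x = -100: LHS = 2·(-100)² - 2·(-100) + 3 = 20203; 20203 > -5 — holds

Answer: Yes, holds for both x = 100 and x = -100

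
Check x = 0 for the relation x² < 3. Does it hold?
x = 0: LHS = 0² = 0; 0 < 3 — holds

The relation is satisfied at x = 0.

Answer: Yes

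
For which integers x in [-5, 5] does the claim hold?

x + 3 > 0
Holds for: {-2, -1, 0, 1, 2, 3, 4, 5}
Fails for: {-5, -4, -3}

Answer: {-2, -1, 0, 1, 2, 3, 4, 5}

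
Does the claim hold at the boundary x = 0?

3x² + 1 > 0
x = 0: LHS = 3·0² + 1 = 1; 1 > 0 — holds

The relation is satisfied at x = 0.

Answer: Yes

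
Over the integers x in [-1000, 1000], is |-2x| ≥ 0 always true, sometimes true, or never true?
An absolute value is never negative, so the left side is ≥ 0 for every x, while the right side is 0. Tightest case in [-1000, 1000] is x = 0:
x = 0: LHS = |-2·0| = |0| = 0; 0 ≥ 0 — holds
Hence LHS − RHS is never negative, i.e. LHS ≥ RHS throughout, so the relation holds for every integer in [-1000, 1000].

No counterexample exists.

Answer: Always true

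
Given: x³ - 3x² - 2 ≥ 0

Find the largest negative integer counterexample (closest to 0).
Testing negative integers from -1 downward:
x = -1: LHS = (-1)³ - 3·(-1)² - 2 = -6; -6 ≥ 0 — FAILS  ← closest negative counterexample to 0

Answer: x = -1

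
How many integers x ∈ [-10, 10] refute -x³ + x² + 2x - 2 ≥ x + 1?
Counterexamples in [-10, 10]: {-1, 0, 1, 2, 3, 4, 5, 6, 7, 8, 9, 10}.

Counting them gives 12 values.

Answer: 12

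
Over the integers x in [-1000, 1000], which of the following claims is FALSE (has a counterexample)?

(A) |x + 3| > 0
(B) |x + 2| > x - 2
(A) x = -3: LHS = |(-3) + 3| = |0| = 0; 0 > 0 — FAILS

(B) Over all integers in [-1000, 1000], LHS − RHS is smallest at x = 0, where it equals 4:
x = 0: LHS = |0 + 2| = |2| = 2, RHS = 0 - 2 = -2; 2 > -2 — holds
At the ends of the range:
x = -1000: LHS = |(-1000) + 2| = |-998| = 998, RHS = (-1000) - 2 = -1002; 998 > -1002 — holds
x = 1000: LHS = |1000 + 2| = |1002| = 1002, RHS = 1000 - 2 = 998; 1002 > 998 — holds
Hence LHS − RHS is never zero or negative, i.e. LHS > RHS throughout, so the relation holds for every integer in [-1000, 1000].

Only (A) has a counterexample.

Answer: A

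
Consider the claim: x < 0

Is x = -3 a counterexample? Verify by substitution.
Substitute x = -3 into the relation:
x = -3: -3 < 0 — holds

The claim holds here, so x = -3 is not a counterexample. (A counterexample exists elsewhere, e.g. x = 0.)

Answer: No, x = -3 is not a counterexample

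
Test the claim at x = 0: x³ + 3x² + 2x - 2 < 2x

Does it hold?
x = 0: LHS = 0³ + 3·0² + 2·0 - 2 = -2, RHS = 2·0 = 0; -2 < 0 — holds

The relation is satisfied at x = 0.

Answer: Yes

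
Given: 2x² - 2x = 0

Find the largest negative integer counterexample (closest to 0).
Testing negative integers from -1 downward:
x = -1: LHS = 2·(-1)² - 2·(-1) = 4; 4 = 0 — FAILS  ← closest negative counterexample to 0

Answer: x = -1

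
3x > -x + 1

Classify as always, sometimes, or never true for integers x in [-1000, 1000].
Holds at x = 1: LHS = 3·1 = 3, RHS = -1 + 1 = 0; 3 > 0 — holds
Fails at x = 0: LHS = 3·0 = 0, RHS = -0 + 1 = 1; 0 > 1 — FAILS
It is satisfied by some integers in the range but not all.

Answer: Sometimes true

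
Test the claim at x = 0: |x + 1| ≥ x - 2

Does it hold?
x = 0: LHS = |0 + 1| = |1| = 1, RHS = 0 - 2 = -2; 1 ≥ -2 — holds

The relation is satisfied at x = 0.

Answer: Yes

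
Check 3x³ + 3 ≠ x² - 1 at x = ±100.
x = 100: LHS = 3·100³ + 3 = 3000003, RHS = 100² - 1 = 9999; 3000003 ≠ 9999 — holds
x = -100: LHS = 3·(-100)³ + 3 = -2999997, RHS = (-100)² - 1 = 9999; -2999997 ≠ 9999 — holds

Answer: Yes, holds for both x = 100 and x = -100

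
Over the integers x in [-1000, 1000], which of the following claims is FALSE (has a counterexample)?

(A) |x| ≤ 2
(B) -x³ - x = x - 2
(A) x = 3: LHS = |3| = 3; 3 ≤ 2 — FAILS
(B) x = 0: LHS = -0³ - 0 = 0, RHS = 0 - 2 = -2; 0 = -2 — FAILS

Answer: Both A and B are false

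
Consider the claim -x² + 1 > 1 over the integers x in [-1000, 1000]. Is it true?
The claim fails at x = 0:
x = 0: LHS = -0² + 1 = 1; 1 > 1 — FAILS

Because a single integer refutes it, the statement is false.

Answer: False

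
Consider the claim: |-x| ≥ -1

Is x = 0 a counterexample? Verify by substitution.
Substitute x = 0 into the relation:
x = 0: LHS = |-0| = |0| = 0; 0 ≥ -1 — holds

The relation holds at x = 0, so it is not a counterexample.

Answer: No, x = 0 is not a counterexample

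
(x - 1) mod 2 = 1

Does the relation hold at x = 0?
x = 0: LHS = (0 - 1) mod 2 = (-1) mod 2 = 1; 1 = 1 — holds

The relation is satisfied at x = 0.

Answer: Yes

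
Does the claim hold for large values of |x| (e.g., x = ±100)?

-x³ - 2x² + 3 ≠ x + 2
x = 100: LHS = -100³ - 2·100² + 3 = -1019997, RHS = 100 + 2 = 102; -1019997 ≠ 102 — holds
x = -100: LHS = -(-100)³ - 2·(-100)² + 3 = 980003, RHS = (-100) + 2 = -98; 980003 ≠ -98 — holds

Answer: Yes, holds for both x = 100 and x = -100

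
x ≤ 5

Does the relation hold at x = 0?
x = 0: 0 ≤ 5 — holds

The relation is satisfied at x = 0.

Answer: Yes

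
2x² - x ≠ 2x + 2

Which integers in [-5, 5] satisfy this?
Holds for: {-5, -4, -3, -2, -1, 0, 1, 3, 4, 5}
Fails for: {2}

Answer: {-5, -4, -3, -2, -1, 0, 1, 3, 4, 5}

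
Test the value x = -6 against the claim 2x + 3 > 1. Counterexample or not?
Substitute x = -6 into the relation:
x = -6: LHS = 2·(-6) + 3 = -9; -9 > 1 — FAILS

Since the claim fails at x = -6, this value is a counterexample.

Answer: Yes, x = -6 is a counterexample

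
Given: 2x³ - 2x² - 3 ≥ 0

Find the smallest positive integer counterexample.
Testing positive integers:
x = 1: LHS = 2·1³ - 2·1² - 3 = -3; -3 ≥ 0 — FAILS  ← smallest positive counterexample

Answer: x = 1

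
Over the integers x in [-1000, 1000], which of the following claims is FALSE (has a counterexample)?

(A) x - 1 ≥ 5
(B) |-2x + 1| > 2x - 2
(A) x = 0: LHS = 0 - 1 = -1; -1 ≥ 5 — FAILS

(B) Over all integers in [-1000, 1000], LHS − RHS is smallest at x = 1, where it equals 1:
x = 1: LHS = |-2·1 + 1| = |-1| = 1, RHS = 2·1 - 2 = 0; 1 > 0 — holds
At the ends of the range:
x = -1000: LHS = |-2·(-1000) + 1| = |2001| = 2001, RHS = 2·(-1000) - 2 = -2002; 2001 > -2002 — holds
x = 1000: LHS = |-2·1000 + 1| = |-1999| = 1999, RHS = 2·1000 - 2 = 1998; 1999 > 1998 — holds
Hence LHS − RHS is never zero or negative, i.e. LHS > RHS throughout, so the relation holds for every integer in [-1000, 1000].

Only (A) has a counterexample.

Answer: A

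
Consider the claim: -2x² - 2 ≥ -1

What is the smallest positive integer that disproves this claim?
Testing positive integers:
x = 1: LHS = -2·1² - 2 = -4; -4 ≥ -1 — FAILS  ← smallest positive counterexample

Answer: x = 1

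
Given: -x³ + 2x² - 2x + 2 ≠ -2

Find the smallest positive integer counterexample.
Testing positive integers:
x = 1: LHS = -1³ + 2·1² - 2·1 + 2 = 1; 1 ≠ -2 — holds
x = 2: LHS = -2³ + 2·2² - 2·2 + 2 = -2; -2 ≠ -2 — FAILS  ← smallest positive counterexample

Answer: x = 2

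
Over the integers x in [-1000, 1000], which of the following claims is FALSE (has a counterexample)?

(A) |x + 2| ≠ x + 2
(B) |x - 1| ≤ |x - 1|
(A) x = 0: LHS = |0 + 2| = |2| = 2, RHS = 0 + 2 = 2; 2 ≠ 2 — FAILS

(B) Over all integers in [-1000, 1000], LHS − RHS is largest at x = 0, where it equals 0:
x = 0: LHS = |0 - 1| = |-1| = 1, RHS = |0 - 1| = |-1| = 1; 1 ≤ 1 — holds
At the ends of the range:
x = -1000: LHS = |(-1000) - 1| = |-1001| = 1001, RHS = |(-1000) - 1| = |-1001| = 1001; 1001 ≤ 1001 — holds
x = 1000: LHS = |1000 - 1| = |999| = 999, RHS = |1000 - 1| = |999| = 999; 999 ≤ 999 — holds
Hence LHS − RHS is never positive, i.e. LHS ≤ RHS throughout, so the relation holds for every integer in [-1000, 1000].

Only (A) has a counterexample.

Answer: A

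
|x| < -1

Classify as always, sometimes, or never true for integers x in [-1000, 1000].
An absolute value is never negative, so the left side is ≥ 0 for every x, while the right side is -1. Tightest case in [-1000, 1000] is x = 0:
x = 0: LHS = |0| = 0; 0 < -1 — FAILS
Hence LHS − RHS is never negative, i.e. LHS ≥ RHS throughout, so the claimed relation (<) fails for every integer in [-1000, 1000].

No integer in the range satisfies it.

Answer: Never true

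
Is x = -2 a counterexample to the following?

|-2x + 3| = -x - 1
Substitute x = -2 into the relation:
x = -2: LHS = |-2·(-2) + 3| = |7| = 7, RHS = -(-2) - 1 = 1; 7 = 1 — FAILS

Since the claim fails at x = -2, this value is a counterexample.

Answer: Yes, x = -2 is a counterexample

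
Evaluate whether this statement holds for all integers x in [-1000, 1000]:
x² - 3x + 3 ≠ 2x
Track d = LHS − RHS over the integers in [-1000, 1000]. Equality would need d = 0, but d changes sign only between consecutive integers, jumping over 0:
x = 0: LHS = 0² - 3·0 + 3 = 3, RHS = 2·0 = 0; 3 ≠ 0 — holds  (d = 3)
x = 1: LHS = 1² - 3·1 + 3 = 1, RHS = 2·1 = 2; 1 ≠ 2 — holds  (d = -1)
x = 4: LHS = 4² - 3·4 + 3 = 7, RHS = 2·4 = 8; 7 ≠ 8 — holds  (d = -1)
x = 5: LHS = 5² - 3·5 + 3 = 13, RHS = 2·5 = 10; 13 ≠ 10 — holds  (d = 3)
Away from these crossings d keeps a constant sign, and checking every integer in [-1000, 1000] confirms d ≠ 0 throughout. Hence the two sides are never equal, so the relation holds for every integer in [-1000, 1000].

No counterexample exists.

Answer: True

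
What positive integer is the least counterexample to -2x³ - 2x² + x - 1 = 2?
Testing positive integers:
x = 1: LHS = -2·1³ - 2·1² + 1 - 1 = -4; -4 = 2 — FAILS  ← smallest positive counterexample

Answer: x = 1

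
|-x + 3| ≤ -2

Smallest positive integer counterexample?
Testing positive integers:
x = 1: LHS = |-1 + 3| = |2| = 2; 2 ≤ -2 — FAILS  ← smallest positive counterexample

Answer: x = 1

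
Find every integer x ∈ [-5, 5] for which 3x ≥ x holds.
Holds for: {0, 1, 2, 3, 4, 5}
Fails for: {-5, -4, -3, -2, -1}

Answer: {0, 1, 2, 3, 4, 5}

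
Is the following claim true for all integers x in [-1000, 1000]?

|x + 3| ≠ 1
The claim fails at x = -2:
x = -2: LHS = |(-2) + 3| = |1| = 1; 1 ≠ 1 — FAILS

Because a single integer refutes it, the statement is false.

Answer: False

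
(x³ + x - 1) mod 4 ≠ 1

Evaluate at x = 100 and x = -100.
x = 100: LHS = (100³ + 100 - 1) mod 4 = 1000099 mod 4 = 3; 3 ≠ 1 — holds
x = -100: LHS = ((-100)³ + (-100) - 1) mod 4 = (-1000101) mod 4 = 3; 3 ≠ 1 — holds

Answer: Yes, holds for both x = 100 and x = -100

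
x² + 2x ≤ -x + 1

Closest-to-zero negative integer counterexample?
Testing negative integers from -1 downward:
x = -1: LHS = (-1)² + 2·(-1) = -1, RHS = -(-1) + 1 = 2; -1 ≤ 2 — holds
x = -2: LHS = (-2)² + 2·(-2) = 0, RHS = -(-2) + 1 = 3; 0 ≤ 3 — holds
x = -3: LHS = (-3)² + 2·(-3) = 3, RHS = -(-3) + 1 = 4; 3 ≤ 4 — holds
x = -4: LHS = (-4)² + 2·(-4) = 8, RHS = -(-4) + 1 = 5; 8 ≤ 5 — FAILS  ← closest negative counterexample to 0

Answer: x = -4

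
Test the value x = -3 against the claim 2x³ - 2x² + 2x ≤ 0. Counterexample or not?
Substitute x = -3 into the relation:
x = -3: LHS = 2·(-3)³ - 2·(-3)² + 2·(-3) = -78; -78 ≤ 0 — holds

The claim holds here, so x = -3 is not a counterexample. (A counterexample exists elsewhere, e.g. x = 1.)

Answer: No, x = -3 is not a counterexample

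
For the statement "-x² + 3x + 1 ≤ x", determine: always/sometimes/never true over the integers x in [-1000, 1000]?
Holds at x = -1: LHS = -(-1)² + 3·(-1) + 1 = -3; -3 ≤ -1 — holds
Fails at x = 0: LHS = -0² + 3·0 + 1 = 1; 1 ≤ 0 — FAILS
It is satisfied by some integers in the range but not all.

Answer: Sometimes true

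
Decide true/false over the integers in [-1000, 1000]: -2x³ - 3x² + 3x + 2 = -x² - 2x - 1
The claim fails at x = 0:
x = 0: LHS = -2·0³ - 3·0² + 3·0 + 2 = 2, RHS = -0² - 2·0 - 1 = -1; 2 = -1 — FAILS

Because a single integer refutes it, the statement is false.

Answer: False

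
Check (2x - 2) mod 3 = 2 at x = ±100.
x = 100: LHS = (2·100 - 2) mod 3 = 198 mod 3 = 0; 0 = 2 — FAILS
x = -100: LHS = (2·(-100) - 2) mod 3 = (-202) mod 3 = 2; 2 = 2 — holds

Answer: Partially: fails for x = 100, holds for x = -100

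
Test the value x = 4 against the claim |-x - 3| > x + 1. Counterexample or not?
Substitute x = 4 into the relation:
x = 4: LHS = |-4 - 3| = |-7| = 7, RHS = 4 + 1 = 5; 7 > 5 — holds

The relation holds at x = 4, so it is not a counterexample.

Answer: No, x = 4 is not a counterexample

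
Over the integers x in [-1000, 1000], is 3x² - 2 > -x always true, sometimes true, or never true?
Holds at x = 1: LHS = 3·1² - 2 = 1; 1 > -1 — holds
Fails at x = 0: LHS = 3·0² - 2 = -2, RHS = -0 = 0; -2 > 0 — FAILS
It is satisfied by some integers in the range but not all.

Answer: Sometimes true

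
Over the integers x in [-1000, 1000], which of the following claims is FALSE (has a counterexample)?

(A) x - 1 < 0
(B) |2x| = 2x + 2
(A) x = 1: LHS = 1 - 1 = 0; 0 < 0 — FAILS
(B) x = 0: LHS = |2·0| = |0| = 0, RHS = 2·0 + 2 = 2; 0 = 2 — FAILS

Answer: Both A and B are false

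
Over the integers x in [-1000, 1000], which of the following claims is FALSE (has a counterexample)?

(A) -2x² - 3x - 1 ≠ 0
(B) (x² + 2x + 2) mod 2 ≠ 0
(A) x = -1: LHS = -2·(-1)² - 3·(-1) - 1 = 0; 0 ≠ 0 — FAILS
(B) x = 0: LHS = (0² + 2·0 + 2) mod 2 = 2 mod 2 = 0; 0 ≠ 0 — FAILS

Answer: Both A and B are false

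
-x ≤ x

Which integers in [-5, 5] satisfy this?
Holds for: {0, 1, 2, 3, 4, 5}
Fails for: {-5, -4, -3, -2, -1}

Answer: {0, 1, 2, 3, 4, 5}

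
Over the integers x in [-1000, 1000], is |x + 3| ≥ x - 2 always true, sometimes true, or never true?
Over all integers in [-1000, 1000], LHS − RHS is smallest at x = 0, where it equals 5:
x = 0: LHS = |0 + 3| = |3| = 3, RHS = 0 - 2 = -2; 3 ≥ -2 — holds
At the ends of the range:
x = -1000: LHS = |(-1000) + 3| = |-997| = 997, RHS = (-1000) - 2 = -1002; 997 ≥ -1002 — holds
x = 1000: LHS = |1000 + 3| = |1003| = 1003, RHS = 1000 - 2 = 998; 1003 ≥ 998 — holds
Hence LHS − RHS is never negative, i.e. LHS ≥ RHS throughout, so the relation holds for every integer in [-1000, 1000].

No counterexample exists.

Answer: Always true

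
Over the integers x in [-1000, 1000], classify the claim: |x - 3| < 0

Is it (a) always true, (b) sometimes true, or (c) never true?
An absolute value is never negative, so the left side is ≥ 0 for every x, while the right side is 0. Tightest case in [-1000, 1000] is x = 3:
x = 3: LHS = |3 - 3| = |0| = 0; 0 < 0 — FAILS
Hence LHS − RHS is never negative, i.e. LHS ≥ RHS throughout, so the claimed relation (<) fails for every integer in [-1000, 1000].

No integer in the range satisfies it.

Answer: Never true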